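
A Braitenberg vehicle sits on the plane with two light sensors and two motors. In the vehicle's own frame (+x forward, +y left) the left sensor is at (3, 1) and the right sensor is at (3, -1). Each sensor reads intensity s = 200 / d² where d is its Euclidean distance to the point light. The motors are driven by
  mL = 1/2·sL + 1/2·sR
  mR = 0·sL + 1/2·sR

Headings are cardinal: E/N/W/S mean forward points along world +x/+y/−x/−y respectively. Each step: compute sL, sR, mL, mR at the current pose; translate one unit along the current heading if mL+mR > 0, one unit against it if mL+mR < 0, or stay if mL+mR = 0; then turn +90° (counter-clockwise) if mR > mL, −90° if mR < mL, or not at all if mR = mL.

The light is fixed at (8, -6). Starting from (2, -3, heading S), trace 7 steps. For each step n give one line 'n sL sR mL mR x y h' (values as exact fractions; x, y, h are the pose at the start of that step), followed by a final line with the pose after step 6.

0 8 200/49 296/49 100/49 2 -3 S
1 100/41 20/9 860/369 10/9 2 -4 W
2 200/89 200/61 15000/5429 100/61 1 -4 N
3 25/4 10 65/8 5 1 -3 E
4 8 200/49 296/49 100/49 2 -3 S
5 100/41 20/9 860/369 10/9 2 -4 W
6 200/89 200/61 15000/5429 100/61 1 -4 N
final 1 -3 E

n=0: pose=(2,-3,S); sL=8, sR=200/49; mL=296/49, mR=100/49; mL+mR=396/49 → advance +1; mR−mL=-4 → turn -1·90°
n=1: pose=(2,-4,W); sL=100/41, sR=20/9; mL=860/369, mR=10/9; mL+mR=1270/369 → advance +1; mR−mL=-50/41 → turn -1·90°
n=2: pose=(1,-4,N); sL=200/89, sR=200/61; mL=15000/5429, mR=100/61; mL+mR=23900/5429 → advance +1; mR−mL=-100/89 → turn -1·90°
n=3: pose=(1,-3,E); sL=25/4, sR=10; mL=65/8, mR=5; mL+mR=105/8 → advance +1; mR−mL=-25/8 → turn -1·90°
n=4: pose=(2,-3,S); sL=8, sR=200/49; mL=296/49, mR=100/49; mL+mR=396/49 → advance +1; mR−mL=-4 → turn -1·90°
n=5: pose=(2,-4,W); sL=100/41, sR=20/9; mL=860/369, mR=10/9; mL+mR=1270/369 → advance +1; mR−mL=-50/41 → turn -1·90°
n=6: pose=(1,-4,N); sL=200/89, sR=200/61; mL=15000/5429, mR=100/61; mL+mR=23900/5429 → advance +1; mR−mL=-100/89 → turn -1·90°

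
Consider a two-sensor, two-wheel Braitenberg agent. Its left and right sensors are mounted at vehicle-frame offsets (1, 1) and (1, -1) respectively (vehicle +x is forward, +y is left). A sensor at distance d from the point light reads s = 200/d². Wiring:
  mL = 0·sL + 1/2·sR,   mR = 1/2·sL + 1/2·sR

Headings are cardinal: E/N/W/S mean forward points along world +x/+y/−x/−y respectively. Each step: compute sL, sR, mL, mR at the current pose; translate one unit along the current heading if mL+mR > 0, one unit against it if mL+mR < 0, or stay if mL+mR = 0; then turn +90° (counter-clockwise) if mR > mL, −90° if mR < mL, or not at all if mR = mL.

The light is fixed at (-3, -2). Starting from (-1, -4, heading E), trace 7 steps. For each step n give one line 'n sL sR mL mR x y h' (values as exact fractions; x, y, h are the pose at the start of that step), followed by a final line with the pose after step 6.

n=0: pose=(-1,-4,E); sL=20, sR=100/9; mL=50/9, mR=140/9; mL+mR=190/9 → advance +1; mR−mL=10 → turn +1·90°
n=1: pose=(0,-4,N); sL=40, sR=200/17; mL=100/17, mR=440/17; mL+mR=540/17 → advance +1; mR−mL=20 → turn +1·90°
n=2: pose=(0,-3,W); sL=25, sR=50; mL=25, mR=75/2; mL+mR=125/2 → advance +1; mR−mL=25/2 → turn +1·90°
n=3: pose=(-1,-3,S); sL=200/13, sR=40; mL=20, mR=360/13; mL+mR=620/13 → advance +1; mR−mL=100/13 → turn +1·90°
n=4: pose=(-1,-4,E); sL=20, sR=100/9; mL=50/9, mR=140/9; mL+mR=190/9 → advance +1; mR−mL=10 → turn +1·90°
n=5: pose=(0,-4,N); sL=40, sR=200/17; mL=100/17, mR=440/17; mL+mR=540/17 → advance +1; mR−mL=20 → turn +1·90°
n=6: pose=(0,-3,W); sL=25, sR=50; mL=25, mR=75/2; mL+mR=125/2 → advance +1; mR−mL=25/2 → turn +1·90°

0 20 100/9 50/9 140/9 -1 -4 E
1 40 200/17 100/17 440/17 0 -4 N
2 25 50 25 75/2 0 -3 W
3 200/13 40 20 360/13 -1 -3 S
4 20 100/9 50/9 140/9 -1 -4 E
5 40 200/17 100/17 440/17 0 -4 N
6 25 50 25 75/2 0 -3 W
final -1 -3 S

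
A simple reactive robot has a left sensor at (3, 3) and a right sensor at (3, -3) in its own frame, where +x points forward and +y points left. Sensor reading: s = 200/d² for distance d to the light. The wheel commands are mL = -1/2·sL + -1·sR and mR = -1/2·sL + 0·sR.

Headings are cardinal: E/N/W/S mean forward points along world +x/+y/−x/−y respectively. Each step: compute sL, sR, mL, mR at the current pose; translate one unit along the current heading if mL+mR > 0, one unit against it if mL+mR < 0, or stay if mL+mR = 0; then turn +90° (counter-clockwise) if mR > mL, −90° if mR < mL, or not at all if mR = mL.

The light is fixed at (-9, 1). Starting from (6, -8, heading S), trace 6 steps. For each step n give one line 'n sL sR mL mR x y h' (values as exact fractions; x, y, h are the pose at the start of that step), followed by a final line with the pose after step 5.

0 50/117 25/36 -425/468 -25/117 6 -8 S
1 200/349 40/89 -22860/31061 -100/349 6 -7 E
2 100/73 100/157 -15150/11461 -50/73 5 -7 N
3 40/53 200/157 -13740/8321 -20/53 5 -8 W
4 50/117 25/36 -425/468 -25/117 6 -8 S
5 200/349 40/89 -22860/31061 -100/349 6 -7 E
final 5 -7 N

n=0: pose=(6,-8,S); sL=50/117, sR=25/36; mL=-425/468, mR=-25/117; mL+mR=-175/156 → advance -1; mR−mL=25/36 → turn +1·90°
n=1: pose=(6,-7,E); sL=200/349, sR=40/89; mL=-22860/31061, mR=-100/349; mL+mR=-31760/31061 → advance -1; mR−mL=40/89 → turn +1·90°
n=2: pose=(5,-7,N); sL=100/73, sR=100/157; mL=-15150/11461, mR=-50/73; mL+mR=-23000/11461 → advance -1; mR−mL=100/157 → turn +1·90°
n=3: pose=(5,-8,W); sL=40/53, sR=200/157; mL=-13740/8321, mR=-20/53; mL+mR=-16880/8321 → advance -1; mR−mL=200/157 → turn +1·90°
n=4: pose=(6,-8,S); sL=50/117, sR=25/36; mL=-425/468, mR=-25/117; mL+mR=-175/156 → advance -1; mR−mL=25/36 → turn +1·90°
n=5: pose=(6,-7,E); sL=200/349, sR=40/89; mL=-22860/31061, mR=-100/349; mL+mR=-31760/31061 → advance -1; mR−mL=40/89 → turn +1·90°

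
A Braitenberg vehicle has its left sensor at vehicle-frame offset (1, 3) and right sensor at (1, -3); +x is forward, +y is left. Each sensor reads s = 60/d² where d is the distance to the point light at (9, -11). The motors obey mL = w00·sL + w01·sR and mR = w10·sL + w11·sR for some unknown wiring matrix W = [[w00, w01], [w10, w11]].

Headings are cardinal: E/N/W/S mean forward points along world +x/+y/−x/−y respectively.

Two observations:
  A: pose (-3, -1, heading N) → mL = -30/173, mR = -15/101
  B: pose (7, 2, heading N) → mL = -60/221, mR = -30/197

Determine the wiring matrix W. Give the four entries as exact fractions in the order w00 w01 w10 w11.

obs A: pose=(-3,-1,N) → sL=30/173, sR=30/101, mL=-30/173, mR=-15/101
obs B: pose=(7,2,N) → sL=60/221, sR=60/197, mL=-60/221, mR=-30/197
sensor matrix S = [[30/173, 30/101], [60/221, 60/197]]; det S = -21168000/760722001
solve [mL_A; mL_B] = S·[w00; w01] and [mR_A; mR_B] = S·[w10; w11]:
  w00 = -1, w01 = 0, w10 = 0, w11 = -1/2

-1 0 0 -1/2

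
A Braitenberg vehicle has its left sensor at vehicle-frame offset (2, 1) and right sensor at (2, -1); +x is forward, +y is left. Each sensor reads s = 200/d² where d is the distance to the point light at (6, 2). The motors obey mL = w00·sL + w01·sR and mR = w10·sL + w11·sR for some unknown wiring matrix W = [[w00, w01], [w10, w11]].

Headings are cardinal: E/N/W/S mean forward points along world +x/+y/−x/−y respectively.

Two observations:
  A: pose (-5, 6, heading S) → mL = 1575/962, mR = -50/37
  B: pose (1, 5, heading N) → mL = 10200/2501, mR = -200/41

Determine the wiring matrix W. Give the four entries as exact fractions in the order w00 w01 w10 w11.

obs A: pose=(-5,6,S) → sL=25/13, sR=50/37, mL=1575/962, mR=-50/37
obs B: pose=(1,5,N) → sL=200/61, sR=200/41, mL=10200/2501, mR=-200/41
sensor matrix S = [[25/13, 50/37], [200/61, 200/41]]; det S = 5955000/1202981
solve [mL_A; mL_B] = S·[w00; w01] and [mR_A; mR_B] = S·[w10; w11]:
  w00 = 1/2, w01 = 1/2, w10 = 0, w11 = -1

1/2 1/2 0 -1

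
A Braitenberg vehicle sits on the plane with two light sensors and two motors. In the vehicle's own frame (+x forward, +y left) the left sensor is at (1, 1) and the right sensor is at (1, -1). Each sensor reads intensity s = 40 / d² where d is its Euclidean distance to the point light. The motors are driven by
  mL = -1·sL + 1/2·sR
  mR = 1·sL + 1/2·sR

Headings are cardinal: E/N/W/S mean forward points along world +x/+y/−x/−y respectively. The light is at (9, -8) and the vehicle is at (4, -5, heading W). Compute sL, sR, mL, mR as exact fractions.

1 10/13 -8/13 18/13

left sensor world pos  = (3, -6); dL² = 40
right sensor world pos = (3, -4); dR² = 52
sL = 40/40 = 1
sR = 40/52 = 10/13
mL = -1·sL + 1/2·sR = -8/13
mR = 1·sL + 1/2·sR = 18/13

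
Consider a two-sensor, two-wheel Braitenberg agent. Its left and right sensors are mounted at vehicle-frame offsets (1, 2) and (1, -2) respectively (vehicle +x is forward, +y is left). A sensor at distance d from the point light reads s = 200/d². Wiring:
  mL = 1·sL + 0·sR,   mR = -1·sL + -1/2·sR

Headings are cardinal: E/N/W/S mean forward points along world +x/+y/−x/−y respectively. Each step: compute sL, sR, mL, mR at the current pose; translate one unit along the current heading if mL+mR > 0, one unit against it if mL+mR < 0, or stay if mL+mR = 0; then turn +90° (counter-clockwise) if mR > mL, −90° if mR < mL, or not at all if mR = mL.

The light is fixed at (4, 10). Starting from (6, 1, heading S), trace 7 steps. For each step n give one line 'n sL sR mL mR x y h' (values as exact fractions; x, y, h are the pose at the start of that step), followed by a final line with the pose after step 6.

n=0: pose=(6,1,S); sL=50/29, sR=2; mL=50/29, mR=-79/29; mL+mR=-1 → advance -1; mR−mL=-129/29 → turn -1·90°
n=1: pose=(6,2,W); sL=200/101, sR=200/37; mL=200/101, mR=-17500/3737; mL+mR=-100/37 → advance -1; mR−mL=-24900/3737 → turn -1·90°
n=2: pose=(7,2,N); sL=4, sR=100/37; mL=4, mR=-198/37; mL+mR=-50/37 → advance -1; mR−mL=-346/37 → turn -1·90°
n=3: pose=(7,1,E); sL=40/13, sR=200/137; mL=40/13, mR=-6780/1781; mL+mR=-100/137 → advance -1; mR−mL=-12260/1781 → turn -1·90°
n=4: pose=(6,1,S); sL=50/29, sR=2; mL=50/29, mR=-79/29; mL+mR=-1 → advance -1; mR−mL=-129/29 → turn -1·90°
n=5: pose=(6,2,W); sL=200/101, sR=200/37; mL=200/101, mR=-17500/3737; mL+mR=-100/37 → advance -1; mR−mL=-24900/3737 → turn -1·90°
n=6: pose=(7,2,N); sL=4, sR=100/37; mL=4, mR=-198/37; mL+mR=-50/37 → advance -1; mR−mL=-346/37 → turn -1·90°

0 50/29 2 50/29 -79/29 6 1 S
1 200/101 200/37 200/101 -17500/3737 6 2 W
2 4 100/37 4 -198/37 7 2 N
3 40/13 200/137 40/13 -6780/1781 7 1 E
4 50/29 2 50/29 -79/29 6 1 S
5 200/101 200/37 200/101 -17500/3737 6 2 W
6 4 100/37 4 -198/37 7 2 N
final 7 1 E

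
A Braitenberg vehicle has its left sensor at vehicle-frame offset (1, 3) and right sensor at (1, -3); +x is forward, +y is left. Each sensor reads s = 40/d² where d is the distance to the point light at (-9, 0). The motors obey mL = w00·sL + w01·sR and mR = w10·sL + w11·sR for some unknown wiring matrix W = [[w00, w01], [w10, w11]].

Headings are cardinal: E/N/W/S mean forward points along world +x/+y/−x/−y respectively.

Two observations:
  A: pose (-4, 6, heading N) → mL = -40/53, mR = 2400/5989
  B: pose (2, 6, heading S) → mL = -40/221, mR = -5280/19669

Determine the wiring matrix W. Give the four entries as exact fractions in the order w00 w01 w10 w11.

obs A: pose=(-4,6,N) → sL=40/53, sR=40/113, mL=-40/53, mR=2400/5989
obs B: pose=(2,6,S) → sL=40/221, sR=40/89, mL=-40/221, mR=-5280/19669
sensor matrix S = [[40/53, 40/113], [40/221, 40/89]]; det S = 32409600/117797641
solve [mL_A; mL_B] = S·[w00; w01] and [mR_A; mR_B] = S·[w10; w11]:
  w00 = -1, w01 = 0, w10 = 1, w11 = -1

-1 0 1 -1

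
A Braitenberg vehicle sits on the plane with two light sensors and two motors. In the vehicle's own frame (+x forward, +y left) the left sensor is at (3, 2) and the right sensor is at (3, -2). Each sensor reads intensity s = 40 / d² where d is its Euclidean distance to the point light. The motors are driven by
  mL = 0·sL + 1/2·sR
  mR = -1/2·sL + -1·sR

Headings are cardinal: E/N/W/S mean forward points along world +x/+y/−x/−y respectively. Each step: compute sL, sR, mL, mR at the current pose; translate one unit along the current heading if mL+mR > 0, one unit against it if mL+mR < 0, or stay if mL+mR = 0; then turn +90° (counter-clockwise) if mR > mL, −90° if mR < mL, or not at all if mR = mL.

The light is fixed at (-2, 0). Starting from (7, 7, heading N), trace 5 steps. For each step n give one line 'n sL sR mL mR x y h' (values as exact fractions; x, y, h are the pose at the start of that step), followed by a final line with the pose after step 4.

n=0: pose=(7,7,N); sL=40/149, sR=40/221; mL=20/221, mR=-10380/32929; mL+mR=-7400/32929 → advance -1; mR−mL=-13360/32929 → turn -1·90°
n=1: pose=(7,6,E); sL=5/26, sR=1/4; mL=1/8, mR=-9/26; mL+mR=-23/104 → advance -1; mR−mL=-49/104 → turn -1·90°
n=2: pose=(6,6,S); sL=40/109, sR=8/9; mL=4/9, mR=-1052/981; mL+mR=-616/981 → advance -1; mR−mL=-496/327 → turn -1·90°
n=3: pose=(6,7,W); sL=4/5, sR=20/53; mL=10/53, mR=-206/265; mL+mR=-156/265 → advance -1; mR−mL=-256/265 → turn -1·90°
n=4: pose=(7,7,N); sL=40/149, sR=40/221; mL=20/221, mR=-10380/32929; mL+mR=-7400/32929 → advance -1; mR−mL=-13360/32929 → turn -1·90°

0 40/149 40/221 20/221 -10380/32929 7 7 N
1 5/26 1/4 1/8 -9/26 7 6 E
2 40/109 8/9 4/9 -1052/981 6 6 S
3 4/5 20/53 10/53 -206/265 6 7 W
4 40/149 40/221 20/221 -10380/32929 7 7 N
final 7 6 E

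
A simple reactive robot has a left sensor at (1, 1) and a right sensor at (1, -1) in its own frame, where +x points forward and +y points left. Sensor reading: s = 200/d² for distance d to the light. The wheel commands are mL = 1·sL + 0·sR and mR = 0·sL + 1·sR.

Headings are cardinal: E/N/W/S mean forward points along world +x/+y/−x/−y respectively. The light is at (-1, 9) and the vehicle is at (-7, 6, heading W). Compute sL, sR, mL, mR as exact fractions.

left sensor world pos  = (-8, 5); dL² = 65
right sensor world pos = (-8, 7); dR² = 53
sL = 200/65 = 40/13
sR = 200/53 = 200/53
mL = 1·sL + 0·sR = 40/13
mR = 0·sL + 1·sR = 200/53

40/13 200/53 40/13 200/53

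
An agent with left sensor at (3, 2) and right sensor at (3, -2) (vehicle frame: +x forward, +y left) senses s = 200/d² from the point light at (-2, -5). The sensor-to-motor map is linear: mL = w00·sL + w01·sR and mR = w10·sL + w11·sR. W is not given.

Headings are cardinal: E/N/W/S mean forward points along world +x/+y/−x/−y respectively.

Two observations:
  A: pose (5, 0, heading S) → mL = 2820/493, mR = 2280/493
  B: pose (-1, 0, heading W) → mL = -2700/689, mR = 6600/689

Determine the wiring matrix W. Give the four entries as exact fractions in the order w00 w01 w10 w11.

-1/2 1 1/2 1/2

obs A: pose=(5,0,S) → sL=40/17, sR=200/29, mL=2820/493, mR=2280/493
obs B: pose=(-1,0,W) → sL=200/13, sR=200/53, mL=-2700/689, mR=6600/689
sensor matrix S = [[40/17, 200/29], [200/13, 200/53]]; det S = -33024000/339677
solve [mL_A; mL_B] = S·[w00; w01] and [mR_A; mR_B] = S·[w10; w11]:
  w00 = -1/2, w01 = 1, w10 = 1/2, w11 = 1/2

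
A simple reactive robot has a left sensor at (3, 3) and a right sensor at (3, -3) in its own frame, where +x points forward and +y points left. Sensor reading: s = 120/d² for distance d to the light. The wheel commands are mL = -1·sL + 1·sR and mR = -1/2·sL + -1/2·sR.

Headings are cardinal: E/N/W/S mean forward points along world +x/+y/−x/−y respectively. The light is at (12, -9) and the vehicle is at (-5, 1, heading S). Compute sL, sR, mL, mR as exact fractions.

left sensor world pos  = (-2, -2); dL² = 245
right sensor world pos = (-8, -2); dR² = 449
sL = 120/245 = 24/49
sR = 120/449 = 120/449
mL = -1·sL + 1·sR = -4896/22001
mR = -1/2·sL + -1/2·sR = -8328/22001

24/49 120/449 -4896/22001 -8328/22001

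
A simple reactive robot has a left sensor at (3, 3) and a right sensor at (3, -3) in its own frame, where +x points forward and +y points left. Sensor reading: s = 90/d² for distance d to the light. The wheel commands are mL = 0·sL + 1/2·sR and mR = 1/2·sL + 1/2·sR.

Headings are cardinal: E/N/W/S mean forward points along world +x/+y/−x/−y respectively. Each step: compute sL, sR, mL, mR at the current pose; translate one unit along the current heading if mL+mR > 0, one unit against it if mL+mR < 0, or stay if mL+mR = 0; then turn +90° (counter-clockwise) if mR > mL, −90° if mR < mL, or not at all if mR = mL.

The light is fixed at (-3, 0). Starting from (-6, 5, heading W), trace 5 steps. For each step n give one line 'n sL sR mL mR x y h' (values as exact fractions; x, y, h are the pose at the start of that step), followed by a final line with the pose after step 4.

n=0: pose=(-6,5,W); sL=9/4, sR=9/10; mL=9/20, mR=63/40; mL+mR=81/40 → advance +1; mR−mL=9/8 → turn +1·90°
n=1: pose=(-7,5,S); sL=18, sR=90/53; mL=45/53, mR=522/53; mL+mR=567/53 → advance +1; mR−mL=9 → turn +1·90°
n=2: pose=(-7,4,E); sL=9/5, sR=45; mL=45/2, mR=117/5; mL+mR=459/10 → advance +1; mR−mL=9/10 → turn +1·90°
n=3: pose=(-6,4,N); sL=18/17, sR=90/49; mL=45/49, mR=1206/833; mL+mR=1971/833 → advance +1; mR−mL=9/17 → turn +1·90°
n=4: pose=(-6,5,W); sL=9/4, sR=9/10; mL=9/20, mR=63/40; mL+mR=81/40 → advance +1; mR−mL=9/8 → turn +1·90°

0 9/4 9/10 9/20 63/40 -6 5 W
1 18 90/53 45/53 522/53 -7 5 S
2 9/5 45 45/2 117/5 -7 4 E
3 18/17 90/49 45/49 1206/833 -6 4 N
4 9/4 9/10 9/20 63/40 -6 5 W
final -7 5 S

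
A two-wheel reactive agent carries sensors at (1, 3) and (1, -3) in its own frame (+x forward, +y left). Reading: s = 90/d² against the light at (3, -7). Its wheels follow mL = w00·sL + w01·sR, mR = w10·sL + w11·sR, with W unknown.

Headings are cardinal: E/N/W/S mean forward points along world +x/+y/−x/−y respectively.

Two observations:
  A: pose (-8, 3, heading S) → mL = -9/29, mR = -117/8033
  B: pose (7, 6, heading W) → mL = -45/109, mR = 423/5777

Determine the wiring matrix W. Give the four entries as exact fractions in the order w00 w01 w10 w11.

-1/2 0 1/2 -1

obs A: pose=(-8,3,S) → sL=18/29, sR=90/277, mL=-9/29, mR=-117/8033
obs B: pose=(7,6,W) → sL=90/109, sR=18/53, mL=-45/109, mR=423/5777
sensor matrix S = [[18/29, 90/277], [90/109, 18/53]]; det S = -2667168/46406641
solve [mL_A; mL_B] = S·[w00; w01] and [mR_A; mR_B] = S·[w10; w11]:
  w00 = -1/2, w01 = 0, w10 = 1/2, w11 = -1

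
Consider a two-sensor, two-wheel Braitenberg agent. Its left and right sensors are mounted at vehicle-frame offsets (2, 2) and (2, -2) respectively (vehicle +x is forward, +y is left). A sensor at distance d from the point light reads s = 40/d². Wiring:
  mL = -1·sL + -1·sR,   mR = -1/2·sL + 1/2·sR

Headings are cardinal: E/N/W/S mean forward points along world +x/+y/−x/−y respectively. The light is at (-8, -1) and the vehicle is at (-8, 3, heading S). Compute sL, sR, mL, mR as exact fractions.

left sensor world pos  = (-6, 1); dL² = 8
right sensor world pos = (-10, 1); dR² = 8
sL = 40/8 = 5
sR = 40/8 = 5
mL = -1·sL + -1·sR = -10
mR = -1/2·sL + 1/2·sR = 0

5 5 -10 0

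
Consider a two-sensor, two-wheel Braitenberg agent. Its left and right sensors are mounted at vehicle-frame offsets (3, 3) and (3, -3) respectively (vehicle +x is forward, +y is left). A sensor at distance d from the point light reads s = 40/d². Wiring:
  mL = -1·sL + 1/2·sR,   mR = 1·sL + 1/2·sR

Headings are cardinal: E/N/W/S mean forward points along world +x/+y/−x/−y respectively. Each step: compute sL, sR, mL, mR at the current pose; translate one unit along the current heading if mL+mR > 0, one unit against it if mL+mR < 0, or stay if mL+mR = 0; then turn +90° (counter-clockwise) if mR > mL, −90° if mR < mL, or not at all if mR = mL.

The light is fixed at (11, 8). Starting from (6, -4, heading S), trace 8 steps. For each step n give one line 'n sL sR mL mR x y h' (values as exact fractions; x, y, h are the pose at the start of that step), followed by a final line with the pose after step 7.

0 40/229 40/289 -6980/66181 16140/66181 6 -4 S
1 5/13 2/13 -4/13 6/13 6 -5 E
2 40/149 40/101 -1060/15049 7020/15049 7 -5 N
3 20/137 4/13 14/1781 534/1781 7 -4 W
4 40/229 40/289 -6980/66181 16140/66181 6 -4 S
5 5/13 2/13 -4/13 6/13 6 -5 E
6 40/149 40/101 -1060/15049 7020/15049 7 -5 N
7 20/137 4/13 14/1781 534/1781 7 -4 W
final 6 -4 S

n=0: pose=(6,-4,S); sL=40/229, sR=40/289; mL=-6980/66181, mR=16140/66181; mL+mR=40/289 → advance +1; mR−mL=80/229 → turn +1·90°
n=1: pose=(6,-5,E); sL=5/13, sR=2/13; mL=-4/13, mR=6/13; mL+mR=2/13 → advance +1; mR−mL=10/13 → turn +1·90°
n=2: pose=(7,-5,N); sL=40/149, sR=40/101; mL=-1060/15049, mR=7020/15049; mL+mR=40/101 → advance +1; mR−mL=80/149 → turn +1·90°
n=3: pose=(7,-4,W); sL=20/137, sR=4/13; mL=14/1781, mR=534/1781; mL+mR=4/13 → advance +1; mR−mL=40/137 → turn +1·90°
n=4: pose=(6,-4,S); sL=40/229, sR=40/289; mL=-6980/66181, mR=16140/66181; mL+mR=40/289 → advance +1; mR−mL=80/229 → turn +1·90°
n=5: pose=(6,-5,E); sL=5/13, sR=2/13; mL=-4/13, mR=6/13; mL+mR=2/13 → advance +1; mR−mL=10/13 → turn +1·90°
n=6: pose=(7,-5,N); sL=40/149, sR=40/101; mL=-1060/15049, mR=7020/15049; mL+mR=40/101 → advance +1; mR−mL=80/149 → turn +1·90°
n=7: pose=(7,-4,W); sL=20/137, sR=4/13; mL=14/1781, mR=534/1781; mL+mR=4/13 → advance +1; mR−mL=40/137 → turn +1·90°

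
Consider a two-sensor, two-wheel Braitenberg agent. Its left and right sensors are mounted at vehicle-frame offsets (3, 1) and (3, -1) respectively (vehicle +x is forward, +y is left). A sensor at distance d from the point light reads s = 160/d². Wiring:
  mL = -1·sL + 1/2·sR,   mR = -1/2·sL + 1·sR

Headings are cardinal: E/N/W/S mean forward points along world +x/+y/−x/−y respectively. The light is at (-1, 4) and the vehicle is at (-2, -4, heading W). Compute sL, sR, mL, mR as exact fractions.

160/97 32/13 -528/1261 2064/1261

left sensor world pos  = (-5, -5); dL² = 97
right sensor world pos = (-5, -3); dR² = 65
sL = 160/97 = 160/97
sR = 160/65 = 32/13
mL = -1·sL + 1/2·sR = -528/1261
mR = -1/2·sL + 1·sR = 2064/1261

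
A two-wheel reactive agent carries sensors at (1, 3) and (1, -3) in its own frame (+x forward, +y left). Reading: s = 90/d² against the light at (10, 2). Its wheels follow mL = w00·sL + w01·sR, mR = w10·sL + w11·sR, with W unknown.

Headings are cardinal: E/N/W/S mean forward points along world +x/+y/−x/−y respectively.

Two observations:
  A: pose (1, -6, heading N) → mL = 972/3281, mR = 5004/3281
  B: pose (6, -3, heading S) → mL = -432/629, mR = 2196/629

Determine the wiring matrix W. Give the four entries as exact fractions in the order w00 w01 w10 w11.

-1/2 1/2 1 1

obs A: pose=(1,-6,N) → sL=90/193, sR=18/17, mL=972/3281, mR=5004/3281
obs B: pose=(6,-3,S) → sL=90/37, sR=18/17, mL=-432/629, mR=2196/629
sensor matrix S = [[90/193, 18/17], [90/37, 18/17]]; det S = -252720/121397
solve [mL_A; mL_B] = S·[w00; w01] and [mR_A; mR_B] = S·[w10; w11]:
  w00 = -1/2, w01 = 1/2, w10 = 1, w11 = 1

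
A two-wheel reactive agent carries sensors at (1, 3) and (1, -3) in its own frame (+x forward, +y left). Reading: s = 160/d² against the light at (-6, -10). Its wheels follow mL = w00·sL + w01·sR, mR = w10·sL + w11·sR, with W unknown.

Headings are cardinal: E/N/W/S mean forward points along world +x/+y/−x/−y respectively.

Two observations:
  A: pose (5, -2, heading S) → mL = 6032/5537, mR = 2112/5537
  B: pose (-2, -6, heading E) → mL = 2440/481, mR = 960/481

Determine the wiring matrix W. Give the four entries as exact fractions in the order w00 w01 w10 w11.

obs A: pose=(5,-2,S) → sL=32/49, sR=160/113, mL=6032/5537, mR=2112/5537
obs B: pose=(-2,-6,E) → sL=80/37, sR=80/13, mL=2440/481, mR=960/481
sensor matrix S = [[32/49, 160/113], [80/37, 80/13]]; det S = 2549760/2663297
solve [mL_A; mL_B] = S·[w00; w01] and [mR_A; mR_B] = S·[w10; w11]:
  w00 = -1/2, w01 = 1, w10 = -1/2, w11 = 1/2

-1/2 1 -1/2 1/2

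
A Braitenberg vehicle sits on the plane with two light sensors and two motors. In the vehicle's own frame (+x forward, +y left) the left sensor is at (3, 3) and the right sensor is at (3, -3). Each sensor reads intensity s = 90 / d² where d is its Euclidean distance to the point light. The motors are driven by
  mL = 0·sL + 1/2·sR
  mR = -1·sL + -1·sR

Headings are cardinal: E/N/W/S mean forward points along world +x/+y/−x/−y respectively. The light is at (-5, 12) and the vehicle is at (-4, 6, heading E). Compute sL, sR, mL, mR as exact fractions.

left sensor world pos  = (-1, 9); dL² = 25
right sensor world pos = (-1, 3); dR² = 97
sL = 90/25 = 18/5
sR = 90/97 = 90/97
mL = 0·sL + 1/2·sR = 45/97
mR = -1·sL + -1·sR = -2196/485

18/5 90/97 45/97 -2196/485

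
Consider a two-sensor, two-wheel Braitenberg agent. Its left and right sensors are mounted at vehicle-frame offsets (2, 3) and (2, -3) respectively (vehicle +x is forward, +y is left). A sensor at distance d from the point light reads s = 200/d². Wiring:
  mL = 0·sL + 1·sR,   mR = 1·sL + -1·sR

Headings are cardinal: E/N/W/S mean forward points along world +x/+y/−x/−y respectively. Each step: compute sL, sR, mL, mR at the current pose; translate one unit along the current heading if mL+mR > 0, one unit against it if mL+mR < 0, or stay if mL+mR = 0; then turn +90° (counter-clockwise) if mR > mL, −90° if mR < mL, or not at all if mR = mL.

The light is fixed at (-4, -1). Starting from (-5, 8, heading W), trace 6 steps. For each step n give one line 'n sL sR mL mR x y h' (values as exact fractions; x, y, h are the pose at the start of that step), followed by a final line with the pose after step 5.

n=0: pose=(-5,8,W); sL=40/9, sR=200/153; mL=200/153, mR=160/51; mL+mR=40/9 → advance +1; mR−mL=280/153 → turn +1·90°
n=1: pose=(-6,8,S); sL=4, sR=100/37; mL=100/37, mR=48/37; mL+mR=4 → advance +1; mR−mL=-52/37 → turn -1·90°
n=2: pose=(-6,7,W); sL=200/41, sR=200/137; mL=200/137, mR=19200/5617; mL+mR=200/41 → advance +1; mR−mL=11000/5617 → turn +1·90°
n=3: pose=(-7,7,S); sL=50/9, sR=25/9; mL=25/9, mR=25/9; mL+mR=50/9 → advance +1; mR−mL=0 → turn +0·90°
n=4: pose=(-7,6,S); sL=8, sR=200/61; mL=200/61, mR=288/61; mL+mR=8 → advance +1; mR−mL=88/61 → turn +1·90°
n=5: pose=(-7,5,E); sL=100/41, sR=20; mL=20, mR=-720/41; mL+mR=100/41 → advance +1; mR−mL=-1540/41 → turn -1·90°

0 40/9 200/153 200/153 160/51 -5 8 W
1 4 100/37 100/37 48/37 -6 8 S
2 200/41 200/137 200/137 19200/5617 -6 7 W
3 50/9 25/9 25/9 25/9 -7 7 S
4 8 200/61 200/61 288/61 -7 6 S
5 100/41 20 20 -720/41 -7 5 E
final -6 5 S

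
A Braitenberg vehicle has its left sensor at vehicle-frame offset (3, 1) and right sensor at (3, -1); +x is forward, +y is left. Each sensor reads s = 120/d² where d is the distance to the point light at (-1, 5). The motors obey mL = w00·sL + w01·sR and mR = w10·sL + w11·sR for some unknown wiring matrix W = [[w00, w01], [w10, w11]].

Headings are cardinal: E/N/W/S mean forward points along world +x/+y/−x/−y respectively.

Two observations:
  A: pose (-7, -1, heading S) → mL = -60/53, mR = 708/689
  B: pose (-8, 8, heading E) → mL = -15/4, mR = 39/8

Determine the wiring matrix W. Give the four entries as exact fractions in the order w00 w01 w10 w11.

-1 0 1/2 1/2

obs A: pose=(-7,-1,S) → sL=60/53, sR=12/13, mL=-60/53, mR=708/689
obs B: pose=(-8,8,E) → sL=15/4, sR=6, mL=-15/4, mR=39/8
sensor matrix S = [[60/53, 12/13], [15/4, 6]]; det S = 2295/689
solve [mL_A; mL_B] = S·[w00; w01] and [mR_A; mR_B] = S·[w10; w11]:
  w00 = -1, w01 = 0, w10 = 1/2, w11 = 1/2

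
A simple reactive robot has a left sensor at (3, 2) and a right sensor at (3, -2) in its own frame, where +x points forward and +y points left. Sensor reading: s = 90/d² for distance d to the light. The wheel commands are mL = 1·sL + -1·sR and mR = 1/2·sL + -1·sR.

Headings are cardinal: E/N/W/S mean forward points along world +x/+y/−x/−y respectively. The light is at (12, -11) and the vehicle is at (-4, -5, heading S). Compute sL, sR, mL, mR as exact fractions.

18/41 10/37 256/1517 -77/1517

left sensor world pos  = (-2, -8); dL² = 205
right sensor world pos = (-6, -8); dR² = 333
sL = 90/205 = 18/41
sR = 90/333 = 10/37
mL = 1·sL + -1·sR = 256/1517
mR = 1/2·sL + -1·sR = -77/1517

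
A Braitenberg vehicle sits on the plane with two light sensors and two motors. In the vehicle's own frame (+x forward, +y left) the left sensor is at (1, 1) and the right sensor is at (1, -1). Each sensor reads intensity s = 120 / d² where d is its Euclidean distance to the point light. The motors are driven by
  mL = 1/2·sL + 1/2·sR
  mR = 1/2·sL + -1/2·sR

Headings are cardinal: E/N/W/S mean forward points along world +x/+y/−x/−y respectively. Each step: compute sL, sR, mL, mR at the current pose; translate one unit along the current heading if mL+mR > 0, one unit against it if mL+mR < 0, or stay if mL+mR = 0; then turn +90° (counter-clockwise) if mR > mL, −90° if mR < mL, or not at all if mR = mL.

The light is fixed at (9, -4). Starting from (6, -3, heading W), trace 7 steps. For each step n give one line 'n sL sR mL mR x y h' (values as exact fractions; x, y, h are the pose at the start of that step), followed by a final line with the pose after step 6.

n=0: pose=(6,-3,W); sL=15/2, sR=6; mL=27/4, mR=3/4; mL+mR=15/2 → advance +1; mR−mL=-6 → turn -1·90°
n=1: pose=(5,-3,N); sL=120/29, sR=120/13; mL=2520/377, mR=-960/377; mL+mR=120/29 → advance +1; mR−mL=-120/13 → turn -1·90°
n=2: pose=(5,-2,E); sL=20/3, sR=12; mL=28/3, mR=-8/3; mL+mR=20/3 → advance +1; mR−mL=-12 → turn -1·90°
n=3: pose=(6,-2,S); sL=24, sR=120/17; mL=264/17, mR=144/17; mL+mR=24 → advance +1; mR−mL=-120/17 → turn -1·90°
n=4: pose=(6,-3,W); sL=15/2, sR=6; mL=27/4, mR=3/4; mL+mR=15/2 → advance +1; mR−mL=-6 → turn -1·90°
n=5: pose=(5,-3,N); sL=120/29, sR=120/13; mL=2520/377, mR=-960/377; mL+mR=120/29 → advance +1; mR−mL=-120/13 → turn -1·90°
n=6: pose=(5,-2,E); sL=20/3, sR=12; mL=28/3, mR=-8/3; mL+mR=20/3 → advance +1; mR−mL=-12 → turn -1·90°

0 15/2 6 27/4 3/4 6 -3 W
1 120/29 120/13 2520/377 -960/377 5 -3 N
2 20/3 12 28/3 -8/3 5 -2 E
3 24 120/17 264/17 144/17 6 -2 S
4 15/2 6 27/4 3/4 6 -3 W
5 120/29 120/13 2520/377 -960/377 5 -3 N
6 20/3 12 28/3 -8/3 5 -2 E
final 6 -2 S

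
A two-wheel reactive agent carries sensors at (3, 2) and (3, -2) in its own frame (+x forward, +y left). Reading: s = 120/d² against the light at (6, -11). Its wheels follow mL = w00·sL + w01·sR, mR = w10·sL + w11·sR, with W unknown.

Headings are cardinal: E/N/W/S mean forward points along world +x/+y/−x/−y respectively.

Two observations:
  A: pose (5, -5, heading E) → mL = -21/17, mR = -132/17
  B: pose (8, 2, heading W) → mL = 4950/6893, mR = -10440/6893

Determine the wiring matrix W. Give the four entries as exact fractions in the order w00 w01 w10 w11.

obs A: pose=(5,-5,E) → sL=30/17, sR=6, mL=-21/17, mR=-132/17
obs B: pose=(8,2,W) → sL=60/61, sR=60/113, mL=4950/6893, mR=-10440/6893
sensor matrix S = [[30/17, 6], [60/61, 60/113]]; det S = -581760/117181
solve [mL_A; mL_B] = S·[w00; w01] and [mR_A; mR_B] = S·[w10; w11]:
  w00 = 1, w01 = -1/2, w10 = -1, w11 = -1

1 -1/2 -1 -1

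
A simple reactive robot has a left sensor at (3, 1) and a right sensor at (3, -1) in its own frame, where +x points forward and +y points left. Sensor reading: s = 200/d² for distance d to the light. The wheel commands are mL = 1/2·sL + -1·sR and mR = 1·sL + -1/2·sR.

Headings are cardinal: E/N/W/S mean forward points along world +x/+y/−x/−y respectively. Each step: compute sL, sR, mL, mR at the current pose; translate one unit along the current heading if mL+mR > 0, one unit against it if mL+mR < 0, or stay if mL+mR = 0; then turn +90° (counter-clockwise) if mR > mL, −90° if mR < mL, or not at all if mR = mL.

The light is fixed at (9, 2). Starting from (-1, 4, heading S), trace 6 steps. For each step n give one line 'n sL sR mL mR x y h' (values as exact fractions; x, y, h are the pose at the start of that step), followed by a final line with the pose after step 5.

0 100/41 100/61 -1050/2501 4050/2501 -1 4 S
1 200/53 200/49 -5700/2597 4500/2597 -1 3 E
2 5/4 50/29 -255/232 45/116 -2 3 N
3 200/197 200/197 -100/197 100/197 -2 2 W
4 200/109 200/153 -6500/16677 19700/16677 -2 2 S
5 25/8 50/17 -375/272 225/136 -2 1 E
final -1 1 N

n=0: pose=(-1,4,S); sL=100/41, sR=100/61; mL=-1050/2501, mR=4050/2501; mL+mR=3000/2501 → advance +1; mR−mL=5100/2501 → turn +1·90°
n=1: pose=(-1,3,E); sL=200/53, sR=200/49; mL=-5700/2597, mR=4500/2597; mL+mR=-1200/2597 → advance -1; mR−mL=10200/2597 → turn +1·90°
n=2: pose=(-2,3,N); sL=5/4, sR=50/29; mL=-255/232, mR=45/116; mL+mR=-165/232 → advance -1; mR−mL=345/232 → turn +1·90°
n=3: pose=(-2,2,W); sL=200/197, sR=200/197; mL=-100/197, mR=100/197; mL+mR=0 → advance +0; mR−mL=200/197 → turn +1·90°
n=4: pose=(-2,2,S); sL=200/109, sR=200/153; mL=-6500/16677, mR=19700/16677; mL+mR=4400/5559 → advance +1; mR−mL=26200/16677 → turn +1·90°
n=5: pose=(-2,1,E); sL=25/8, sR=50/17; mL=-375/272, mR=225/136; mL+mR=75/272 → advance +1; mR−mL=825/272 → turn +1·90°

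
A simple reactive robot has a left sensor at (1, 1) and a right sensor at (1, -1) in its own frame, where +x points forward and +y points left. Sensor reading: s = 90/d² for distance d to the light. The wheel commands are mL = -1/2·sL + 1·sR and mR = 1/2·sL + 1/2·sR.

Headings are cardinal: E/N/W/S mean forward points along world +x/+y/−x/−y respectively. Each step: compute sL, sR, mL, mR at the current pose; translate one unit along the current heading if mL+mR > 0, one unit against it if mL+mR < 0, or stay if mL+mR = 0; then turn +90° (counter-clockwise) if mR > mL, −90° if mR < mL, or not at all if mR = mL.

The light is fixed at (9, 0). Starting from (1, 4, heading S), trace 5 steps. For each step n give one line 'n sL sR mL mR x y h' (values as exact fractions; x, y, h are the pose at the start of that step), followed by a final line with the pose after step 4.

0 45/29 1 13/58 37/29 1 4 S
1 18/13 90/53 693/689 1062/689 1 3 E
2 9/8 45/26 243/208 297/208 2 3 N
3 90/73 90/89 2565/6497 7290/6497 2 4 W
4 45/29 1 13/58 37/29 1 4 S
final 1 3 E

n=0: pose=(1,4,S); sL=45/29, sR=1; mL=13/58, mR=37/29; mL+mR=3/2 → advance +1; mR−mL=61/58 → turn +1·90°
n=1: pose=(1,3,E); sL=18/13, sR=90/53; mL=693/689, mR=1062/689; mL+mR=135/53 → advance +1; mR−mL=369/689 → turn +1·90°
n=2: pose=(2,3,N); sL=9/8, sR=45/26; mL=243/208, mR=297/208; mL+mR=135/52 → advance +1; mR−mL=27/104 → turn +1·90°
n=3: pose=(2,4,W); sL=90/73, sR=90/89; mL=2565/6497, mR=7290/6497; mL+mR=135/89 → advance +1; mR−mL=4725/6497 → turn +1·90°
n=4: pose=(1,4,S); sL=45/29, sR=1; mL=13/58, mR=37/29; mL+mR=3/2 → advance +1; mR−mL=61/58 → turn +1·90°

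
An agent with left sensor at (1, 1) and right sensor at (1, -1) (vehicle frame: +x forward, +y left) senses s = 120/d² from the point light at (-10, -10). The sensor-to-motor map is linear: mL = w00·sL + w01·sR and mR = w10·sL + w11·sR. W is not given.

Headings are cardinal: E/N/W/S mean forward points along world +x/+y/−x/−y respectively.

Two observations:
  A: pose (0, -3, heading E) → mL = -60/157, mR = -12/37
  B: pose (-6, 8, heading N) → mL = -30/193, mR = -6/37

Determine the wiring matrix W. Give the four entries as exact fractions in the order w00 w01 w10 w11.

0 -1/2 -1/2 0

obs A: pose=(0,-3,E) → sL=24/37, sR=120/157, mL=-60/157, mR=-12/37
obs B: pose=(-6,8,N) → sL=12/37, sR=60/193, mL=-30/193, mR=-6/37
sensor matrix S = [[24/37, 120/157], [12/37, 60/193]]; det S = -51840/1121137
solve [mL_A; mL_B] = S·[w00; w01] and [mR_A; mR_B] = S·[w10; w11]:
  w00 = 0, w01 = -1/2, w10 = -1/2, w11 = 0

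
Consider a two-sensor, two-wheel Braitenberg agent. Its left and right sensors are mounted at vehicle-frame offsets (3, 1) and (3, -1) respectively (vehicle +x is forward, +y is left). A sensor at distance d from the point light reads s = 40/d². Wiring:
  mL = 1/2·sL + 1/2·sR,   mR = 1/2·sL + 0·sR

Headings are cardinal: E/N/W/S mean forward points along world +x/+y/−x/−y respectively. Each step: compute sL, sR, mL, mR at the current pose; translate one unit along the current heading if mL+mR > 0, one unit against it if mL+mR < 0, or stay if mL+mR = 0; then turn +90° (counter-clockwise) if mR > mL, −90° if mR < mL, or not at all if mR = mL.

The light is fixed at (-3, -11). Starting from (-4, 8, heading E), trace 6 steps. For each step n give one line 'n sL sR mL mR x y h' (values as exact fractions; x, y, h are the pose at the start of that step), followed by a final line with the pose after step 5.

0 10/101 5/41 915/8282 5/101 -4 8 E
1 40/257 40/257 40/257 20/257 -3 8 S
2 20/149 4/37 668/5513 10/149 -3 7 W
3 8/89 40/441 3544/39249 4/89 -4 7 N
4 10/101 5/41 915/8282 5/101 -4 8 E
5 40/257 40/257 40/257 20/257 -3 8 S
final -3 7 W

n=0: pose=(-4,8,E); sL=10/101, sR=5/41; mL=915/8282, mR=5/101; mL+mR=1325/8282 → advance +1; mR−mL=-5/82 → turn -1·90°
n=1: pose=(-3,8,S); sL=40/257, sR=40/257; mL=40/257, mR=20/257; mL+mR=60/257 → advance +1; mR−mL=-20/257 → turn -1·90°
n=2: pose=(-3,7,W); sL=20/149, sR=4/37; mL=668/5513, mR=10/149; mL+mR=1038/5513 → advance +1; mR−mL=-2/37 → turn -1·90°
n=3: pose=(-4,7,N); sL=8/89, sR=40/441; mL=3544/39249, mR=4/89; mL+mR=5308/39249 → advance +1; mR−mL=-20/441 → turn -1·90°
n=4: pose=(-4,8,E); sL=10/101, sR=5/41; mL=915/8282, mR=5/101; mL+mR=1325/8282 → advance +1; mR−mL=-5/82 → turn -1·90°
n=5: pose=(-3,8,S); sL=40/257, sR=40/257; mL=40/257, mR=20/257; mL+mR=60/257 → advance +1; mR−mL=-20/257 → turn -1·90°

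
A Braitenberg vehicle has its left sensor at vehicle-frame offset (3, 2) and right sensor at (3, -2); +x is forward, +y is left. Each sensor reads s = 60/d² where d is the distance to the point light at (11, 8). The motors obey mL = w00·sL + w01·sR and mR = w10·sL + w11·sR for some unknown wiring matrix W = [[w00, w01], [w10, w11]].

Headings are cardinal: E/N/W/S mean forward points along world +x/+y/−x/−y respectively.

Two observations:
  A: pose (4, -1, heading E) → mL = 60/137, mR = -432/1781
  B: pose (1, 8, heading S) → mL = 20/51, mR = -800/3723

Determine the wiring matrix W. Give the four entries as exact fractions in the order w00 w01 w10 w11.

obs A: pose=(4,-1,E) → sL=12/13, sR=60/137, mL=60/137, mR=-432/1781
obs B: pose=(1,8,S) → sL=60/73, sR=20/51, mL=20/51, mR=-800/3723
sensor matrix S = [[12/13, 60/137], [60/73, 20/51]]; det S = 4480/2210221
solve [mL_A; mL_B] = S·[w00; w01] and [mR_A; mR_B] = S·[w10; w11]:
  w00 = 0, w01 = 1, w10 = -1/2, w11 = 1/2

0 1 -1/2 1/2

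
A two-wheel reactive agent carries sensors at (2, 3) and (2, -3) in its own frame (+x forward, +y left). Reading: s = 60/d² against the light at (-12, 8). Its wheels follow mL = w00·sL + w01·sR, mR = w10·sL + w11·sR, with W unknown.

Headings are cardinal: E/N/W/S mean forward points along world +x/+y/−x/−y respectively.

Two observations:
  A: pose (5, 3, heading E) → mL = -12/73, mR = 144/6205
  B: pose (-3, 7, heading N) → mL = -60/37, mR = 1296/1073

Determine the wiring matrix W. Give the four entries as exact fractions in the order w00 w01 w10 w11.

obs A: pose=(5,3,E) → sL=12/73, sR=12/85, mL=-12/73, mR=144/6205
obs B: pose=(-3,7,N) → sL=60/37, sR=12/29, mL=-60/37, mR=1296/1073
sensor matrix S = [[12/73, 12/85], [60/37, 12/29]]; det S = -214272/1331593
solve [mL_A; mL_B] = S·[w00; w01] and [mR_A; mR_B] = S·[w10; w11]:
  w00 = -1, w01 = 0, w10 = 1, w11 = -1

-1 0 1 -1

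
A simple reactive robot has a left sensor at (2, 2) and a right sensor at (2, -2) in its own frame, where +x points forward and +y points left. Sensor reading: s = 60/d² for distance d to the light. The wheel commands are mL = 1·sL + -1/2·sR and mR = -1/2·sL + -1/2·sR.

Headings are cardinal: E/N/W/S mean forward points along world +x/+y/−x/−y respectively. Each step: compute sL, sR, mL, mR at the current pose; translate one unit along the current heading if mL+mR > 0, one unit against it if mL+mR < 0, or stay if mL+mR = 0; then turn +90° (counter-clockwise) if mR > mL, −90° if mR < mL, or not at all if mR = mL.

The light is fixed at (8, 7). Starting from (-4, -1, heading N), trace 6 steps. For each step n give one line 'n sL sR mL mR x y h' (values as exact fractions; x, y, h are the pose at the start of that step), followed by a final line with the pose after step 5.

n=0: pose=(-4,-1,N); sL=15/58, sR=15/34; mL=75/1972, mR=-345/986; mL+mR=-615/1972 → advance -1; mR−mL=-45/116 → turn -1·90°
n=1: pose=(-4,-2,E); sL=60/149, sR=60/221; mL=8790/32929, mR=-11100/32929; mL+mR=-2310/32929 → advance -1; mR−mL=-90/149 → turn -1·90°
n=2: pose=(-5,-2,S); sL=30/121, sR=30/173; mL=3375/20933, mR=-4410/20933; mL+mR=-1035/20933 → advance -1; mR−mL=-45/121 → turn -1·90°
n=3: pose=(-5,-1,W); sL=12/65, sR=20/87; mL=394/5655, mR=-1172/5655; mL+mR=-778/5655 → advance -1; mR−mL=-18/65 → turn -1·90°
n=4: pose=(-4,-1,N); sL=15/58, sR=15/34; mL=75/1972, mR=-345/986; mL+mR=-615/1972 → advance -1; mR−mL=-45/116 → turn -1·90°
n=5: pose=(-4,-2,E); sL=60/149, sR=60/221; mL=8790/32929, mR=-11100/32929; mL+mR=-2310/32929 → advance -1; mR−mL=-90/149 → turn -1·90°

0 15/58 15/34 75/1972 -345/986 -4 -1 N
1 60/149 60/221 8790/32929 -11100/32929 -4 -2 E
2 30/121 30/173 3375/20933 -4410/20933 -5 -2 S
3 12/65 20/87 394/5655 -1172/5655 -5 -1 W
4 15/58 15/34 75/1972 -345/986 -4 -1 N
5 60/149 60/221 8790/32929 -11100/32929 -4 -2 E
final -5 -2 S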